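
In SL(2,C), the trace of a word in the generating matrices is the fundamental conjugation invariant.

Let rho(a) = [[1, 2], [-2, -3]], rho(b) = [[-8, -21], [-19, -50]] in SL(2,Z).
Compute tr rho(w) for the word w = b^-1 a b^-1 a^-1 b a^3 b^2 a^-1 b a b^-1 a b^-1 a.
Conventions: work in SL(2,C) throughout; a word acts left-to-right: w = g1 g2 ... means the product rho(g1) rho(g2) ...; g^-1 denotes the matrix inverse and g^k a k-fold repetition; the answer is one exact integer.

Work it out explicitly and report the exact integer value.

-116996814750466

rho(b^-1) = [[-50, 21], [19, -8]]
... * rho(a) = [[1, 2], [-2, -3]]  ->  [[-92, -163], [35, 62]]
... * rho(b^-1) = [[-50, 21], [19, -8]]  ->  [[1503, -628], [-572, 239]]
... * rho(a^-1) = [[-3, -2], [2, 1]]  ->  [[-5765, -3634], [2194, 1383]]
... * rho(b) = [[-8, -21], [-19, -50]]  ->  [[115166, 302765], [-43829, -115224]]
... * rho(a) = [[1, 2], [-2, -3]]  ->  [[-490364, -677963], [186619, 258014]]
... * rho(a) = [[1, 2], [-2, -3]]  ->  [[865562, 1053161], [-329409, -400804]]
... * rho(a) = [[1, 2], [-2, -3]]  ->  [[-1240760, -1428359], [472199, 543594]]
... * rho(b) = [[-8, -21], [-19, -50]]  ->  [[37064901, 97473910], [-14105878, -37095879]]
... * rho(b) = [[-8, -21], [-19, -50]]  ->  [[-2148523498, -5652058421], [817668725, 2151017388]]
... * rho(a^-1) = [[-3, -2], [2, 1]]  ->  [[-4858546348, -1355011425], [1849028601, 515679938]]
... * rho(b) = [[-8, -21], [-19, -50]]  ->  [[64613587859, 169780044558], [-24590147630, -64613597521]]
... * rho(a) = [[1, 2], [-2, -3]]  ->  [[-274946501257, -380112957956], [104637047412, 144660497303]]
... * rho(b^-1) = [[-50, 21], [19, -8]]  ->  [[6525178861686, -2732972862749], [-2483302921843, 1040094017228]]
... * rho(a) = [[1, 2], [-2, -3]]  ->  [[11991124587184, 21249276311619], [-4563490956299, -8086887895370]]
... * rho(b^-1) = [[-50, 21], [19, -8]]  ->  [[-195819979438439, 81819405837912], [74523677802920, -31138206919319]]
... * rho(a) = [[1, 2], [-2, -3]]  ->  [[-359458791114263, -637098176390614], [136800091641558, 242461976363797]]
tr = -359458791114263 + 242461976363797 = -116996814750466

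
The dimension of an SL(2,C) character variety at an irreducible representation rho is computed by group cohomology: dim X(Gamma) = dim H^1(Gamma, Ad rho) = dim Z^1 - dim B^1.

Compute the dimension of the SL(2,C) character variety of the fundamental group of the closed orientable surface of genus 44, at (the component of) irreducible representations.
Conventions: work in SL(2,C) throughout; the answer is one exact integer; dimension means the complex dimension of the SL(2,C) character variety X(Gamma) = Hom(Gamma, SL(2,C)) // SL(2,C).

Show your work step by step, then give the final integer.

258

The genus-44 surface group: 2g = 88 generators, one relator prod [a_i, b_i].
Unconstrained cocycle data is one sl_2 vector per generator (264 dimensions), cut by the relator condition d_2(z) = 0.
H^2 = coker(d_2) is dual to H^0 = 0 at irreducible rho (Poincare duality), so d_2 is onto: dim Z^1 = 261.
dim B^1 = 3 (coboundaries, injective at irreducible rho).
dim H^1 = 261 - 3 = 258 = dim X.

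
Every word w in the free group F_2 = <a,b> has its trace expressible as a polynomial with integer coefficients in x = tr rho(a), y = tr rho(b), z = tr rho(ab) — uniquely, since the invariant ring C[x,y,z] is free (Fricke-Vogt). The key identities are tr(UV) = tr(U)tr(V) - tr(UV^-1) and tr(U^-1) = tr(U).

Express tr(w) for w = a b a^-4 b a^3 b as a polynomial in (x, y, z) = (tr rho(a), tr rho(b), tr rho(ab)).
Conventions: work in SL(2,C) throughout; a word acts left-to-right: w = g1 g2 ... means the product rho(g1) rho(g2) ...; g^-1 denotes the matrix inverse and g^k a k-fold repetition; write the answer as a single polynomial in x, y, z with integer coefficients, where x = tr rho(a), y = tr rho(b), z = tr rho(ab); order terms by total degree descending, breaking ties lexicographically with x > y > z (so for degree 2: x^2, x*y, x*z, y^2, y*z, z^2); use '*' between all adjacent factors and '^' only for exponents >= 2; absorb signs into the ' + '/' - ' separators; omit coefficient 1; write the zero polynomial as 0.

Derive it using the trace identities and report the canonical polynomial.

x^6*y*z^2 - x^7*z - x^5*y^2*z - x^5*z^3 - 3*x^4*y*z^2 + 7*x^5*z + 3*x^3*y^2*z + 3*x^3*z^3 + 2*x^2*y*z^2 - 14*x^3*z - x*y^2*z - 2*x*z^3 - x^2*y - y*z^2 + 8*x*z + y

trace(a b a b) = trace(b a) * trace(b a) - trace(1)   [split at a repeated b] = z^2 - 2
trace(a b a) = trace(a) * trace(b a) - trace(b)   [square of a] = x*z - y
trace(b a b^2 a) = trace(b) * trace(a b a b) - trace(a b a)   [square of b] = y*z^2 - x*z - y
trace(a b^2) = trace(b) * trace(a b) - trace(a)   [square of b] = y*z - x
trace(b a b^2) = trace(b) * trace(a b^2) - trace(a b)   [square of b] = y^2*z - x*y - z
trace(a b a b^2 a) = trace(a) * trace(b a b^2 a) - trace(b a b^2)   [square of a] = x*y*z^2 - x^2*z - y^2*z + z
trace(b a^3 b a b) = trace(a) * trace(a b a b^2 a) - trace(a b a b^2)   [square of a] = x^2*y*z^2 - x^3*z - x*y^2*z - y*z^2 + 2*x*z + y
trace(b a b a b a) = trace(b a) * trace(b a b a) - trace(b^-1 a^-1)   [split at a repeated b] = z^3 - 3*z
trace(a b a b a b a) = trace(a) * trace(b a b a b a) - trace(b a b a b)   [square of a] = x*z^3 - y*z^2 - 2*x*z + y
trace(b a^3 b a b a) = trace(a) * trace(a b a b a b a) - trace(a b a b a b)   [square of a] = x^2*z^3 - x*y*z^2 - 2*x^2*z - z^3 + x*y + 3*z
trace(a^-1 b a^3 b a b) = trace(b a^3 b a b) * trace(a) - trace(b a^3 b a b a)   [inverse elimination on a] = x^3*y*z^2 - x^4*z - x^2*y^2*z - x^2*z^3 + 4*x^2*z + z^3 - 3*z
trace(a^-2 b a^3 b a b) = trace(a^-1 b a^3 b a b) * trace(a) - trace(a^-1 b a^3 b a b a)   [inverse elimination on a] = x^4*y*z^2 - x^5*z - x^3*y^2*z - x^3*z^3 - x^2*y*z^2 + 5*x^3*z + x*y^2*z + x*z^3 + y*z^2 - 5*x*z - y
trace(a^-2 b a^3 b a b a^-1) = trace(a^-2 b a^3 b a b) * trace(a) - trace(a^-2 b a^3 b a b a)   [inverse elimination on a] = x^5*y*z^2 - x^6*z - x^4*y^2*z - x^4*z^3 - 2*x^3*y*z^2 + 6*x^4*z + 2*x^2*y^2*z + 2*x^2*z^3 + x*y*z^2 - 9*x^2*z - z^3 - x*y + 3*z
trace(a b a^-4 b a^3 b) = trace(a^-2 b a^3 b a b a^-1) * trace(a) - trace(a^-2 b a^3 b a b)   [inverse elimination on a] = x^6*y*z^2 - x^7*z - x^5*y^2*z - x^5*z^3 - 3*x^4*y*z^2 + 7*x^5*z + 3*x^3*y^2*z + 3*x^3*z^3 + 2*x^2*y*z^2 - 14*x^3*z - x*y^2*z - 2*x*z^3 - x^2*y - y*z^2 + 8*x*z + y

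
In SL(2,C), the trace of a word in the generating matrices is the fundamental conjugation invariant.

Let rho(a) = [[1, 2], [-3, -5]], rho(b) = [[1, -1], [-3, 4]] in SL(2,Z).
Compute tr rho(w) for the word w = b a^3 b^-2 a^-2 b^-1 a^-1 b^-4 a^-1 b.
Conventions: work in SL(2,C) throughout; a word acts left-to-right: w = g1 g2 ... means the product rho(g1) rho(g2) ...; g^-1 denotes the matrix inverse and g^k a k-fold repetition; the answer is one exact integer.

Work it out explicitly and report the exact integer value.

-6137827162

rho(b) = [[1, -1], [-3, 4]]
... * rho(a) = [[1, 2], [-3, -5]]  ->  [[4, 7], [-15, -26]]
... * rho(a) = [[1, 2], [-3, -5]]  ->  [[-17, -27], [63, 100]]
... * rho(a) = [[1, 2], [-3, -5]]  ->  [[64, 101], [-237, -374]]
... * rho(b^-1) = [[4, 1], [3, 1]]  ->  [[559, 165], [-2070, -611]]
... * rho(b^-1) = [[4, 1], [3, 1]]  ->  [[2731, 724], [-10113, -2681]]
... * rho(a^-1) = [[-5, -2], [3, 1]]  ->  [[-11483, -4738], [42522, 17545]]
... * rho(a^-1) = [[-5, -2], [3, 1]]  ->  [[43201, 18228], [-159975, -67499]]
... * rho(b^-1) = [[4, 1], [3, 1]]  ->  [[227488, 61429], [-842397, -227474]]
... * rho(a^-1) = [[-5, -2], [3, 1]]  ->  [[-953153, -393547], [3529563, 1457320]]
... * rho(b^-1) = [[4, 1], [3, 1]]  ->  [[-4993253, -1346700], [18490212, 4986883]]
... * rho(b^-1) = [[4, 1], [3, 1]]  ->  [[-24013112, -6339953], [88921497, 23477095]]
... * rho(b^-1) = [[4, 1], [3, 1]]  ->  [[-115072307, -30353065], [426117273, 112398592]]
... * rho(b^-1) = [[4, 1], [3, 1]]  ->  [[-551348423, -145425372], [2041664868, 538515865]]
... * rho(a^-1) = [[-5, -2], [3, 1]]  ->  [[2320465999, 957271474], [-8592776745, -3544813871]]
... * rho(b) = [[1, -1], [-3, 4]]  ->  [[-551348423, 1508619897], [2041664868, -5586478739]]
tr = -551348423 + -5586478739 = -6137827162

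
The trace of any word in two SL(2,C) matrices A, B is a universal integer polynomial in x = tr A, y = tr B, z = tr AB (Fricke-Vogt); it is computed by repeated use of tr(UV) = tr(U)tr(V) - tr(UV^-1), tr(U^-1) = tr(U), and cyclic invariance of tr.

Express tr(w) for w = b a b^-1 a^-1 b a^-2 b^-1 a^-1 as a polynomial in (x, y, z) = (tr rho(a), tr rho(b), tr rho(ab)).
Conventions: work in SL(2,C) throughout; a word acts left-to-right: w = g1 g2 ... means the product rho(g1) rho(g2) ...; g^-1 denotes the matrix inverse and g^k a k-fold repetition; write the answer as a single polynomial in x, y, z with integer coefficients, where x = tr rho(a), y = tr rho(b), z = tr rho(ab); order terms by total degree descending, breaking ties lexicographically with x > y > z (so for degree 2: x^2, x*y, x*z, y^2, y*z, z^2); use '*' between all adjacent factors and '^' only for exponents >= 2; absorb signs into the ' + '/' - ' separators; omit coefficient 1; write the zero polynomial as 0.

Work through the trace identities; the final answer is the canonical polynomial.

-x^3*y^2*z^2 + x^4*y*z + 2*x^2*y^3*z + 2*x^2*y*z^3 - x^3*y^2 - x^3*z^2 - x*y^4 - 2*x*y^2*z^2 - x*z^4 - 3*x^2*y*z + 3*x*y^2 + 3*x*z^2 + x

tr(a^-1) = tr(a) = x
tr(a b a) = tr(a)*tr(b a) - tr(b)  (reduce the a square) = x*z - y
tr(a b a^2) = tr(a)*tr(a b a) - tr(a b)  (reduce the a square) = x^2*z - x*y - z
tr(b a b a) = tr(a b)*tr(a b) - tr(1)  (split on a) = z^2 - 2
tr(b a b) = tr(b)*tr(a b) - tr(a)  (reduce the b square) = y*z - x
tr(a b a^2 b) = tr(a)*tr(b a b a) - tr(b a b)  (reduce the a square) = x*z^2 - y*z - x
tr(a b^-1 a b a) = tr(a b a^2)*tr(b) - tr(a b a^2 b)  (eliminate b^-1) = x^2*y*z - x*y^2 - x*z^2 + x
tr(b^2) = tr(b)*tr(b) - tr(1)  (reduce the b square) = y^2 - 2
tr(b a^2 b) = tr(a)*tr(b^2 a) - tr(b^2)  (reduce the a square) = x*y*z - x^2 - y^2 + 2
tr(a b a^2 b a) = tr(a)*tr(b a^2 b a) - tr(b a^2 b)  (reduce the a square) = x^2*z^2 - 2*x*y*z + y^2 - 2
tr(b a b a b a) = tr(a b)*tr(a b a b) - tr(a^-1 b^-1)  (split on a) = z^3 - 3*z
tr(b a b a b) = tr(b)*tr(a b a b) - tr(a b a)  (reduce the b square) = y*z^2 - x*z - y
tr(a b a^2 b a b) = tr(a)*tr(b a b a b a) - tr(b a b a b)  (reduce the a square) = x*z^3 - y*z^2 - 2*x*z + y
tr(a b a b^-1 a b a) = tr(a b a^2 b a)*tr(b) - tr(a b a^2 b a b)  (eliminate b^-1) = x^2*y*z^2 - 2*x*y^2*z - x*z^3 + y^3 + y*z^2 + 2*x*z - 3*y
tr(a b a b a b a b) = tr(a b)*tr(a b a b a b) - tr(a^-1 b^-1 a^-1 b^-1)  (split on a) = z^4 - 4*z^2 + 2
tr(a b a b^-1 a b a b) = tr(a b a b a b a)*tr(b) - tr(a b a b a b a b)  (eliminate b^-1) = x*y*z^3 - y^2*z^2 - z^4 - 2*x*y*z + y^2 + 4*z^2 - 2
tr(b a b^-1 a b a b^-1 a) = tr(a b a b^-1 a b a)*tr(b) - tr(a b a b^-1 a b a b)  (eliminate b^-1) = x^2*y^2*z^2 - 2*x*y^3*z - 2*x*y*z^3 + y^4 + 2*y^2*z^2 + z^4 + 4*x*y*z - 4*y^2 - 4*z^2 + 2
tr(b^-1 a^-1 b a b^-1 a b a) = tr(b a b^-1 a b a b^-1)*tr(a) - tr(b a b^-1 a b a b^-1 a)  (eliminate a^-1) = -x^2*y^2*z^2 + x^3*y*z + 2*x*y^3*z + 2*x*y*z^3 - x^2*y^2 - x^2*z^2 - y^4 - 2*y^2*z^2 - z^4 - 4*x*y*z + x^2 + 4*y^2 + 4*z^2 - 2
tr(b a^-1 b^-1 a^-1 b a b^-1 a) = tr(b^-1 a^-1 b a b^-1 a b)*tr(a) - tr(b^-1 a^-1 b a b^-1 a b a)  (eliminate a^-1) = x^2*y^2*z^2 - x^3*y*z - 2*x*y^3*z - 2*x*y*z^3 + x^2*y^2 + x^2*z^2 + y^4 + 2*y^2*z^2 + z^4 + 4*x*y*z - 4*y^2 - 4*z^2 + 2
tr(b^-1 a^-1 b a b^-1 a^-1 b a^-1) = tr(b a^-1 b^-1 a^-1 b a b^-1)*tr(a) - tr(b a^-1 b^-1 a^-1 b a b^-1 a)  (eliminate a^-1) = -x^2*y^2*z^2 + x^3*y*z + 2*x*y^3*z + 2*x*y*z^3 - x^2*y^2 - x^2*z^2 - y^4 - 2*y^2*z^2 - z^4 - 4*x*y*z + x^2 + 4*y^2 + 4*z^2 - 2
tr(b a b^-1 a) = tr(a b a)*tr(b) - tr(a b a b)  (eliminate b^-1) = x*y*z - y^2 - z^2 + 2
tr(a^-1 b a b^-1) = tr(b a b^-1)*tr(a) - tr(b a b^-1 a)  (eliminate a^-1) = -x*y*z + x^2 + y^2 + z^2 - 2
tr(a^-1 b a b^-1 a^-1) = tr(a^-1 b a b^-1)*tr(a) - tr(a^-1 b a b^-1 a)  (eliminate a^-1) = -x^2*y*z + x^3 + x*y^2 + x*z^2 - 3*x
tr(b a b^-1 a^-1 b a^-2 b^-1 a^-1) = tr(b^-1 a^-1 b a b^-1 a^-1 b a^-1)*tr(a) - tr(b^-1 a^-1 b a b^-1 a^-1 b)  (eliminate a^-1) = -x^3*y^2*z^2 + x^4*y*z + 2*x^2*y^3*z + 2*x^2*y*z^3 - x^3*y^2 - x^3*z^2 - x*y^4 - 2*x*y^2*z^2 - x*z^4 - 3*x^2*y*z + 3*x*y^2 + 3*x*z^2 + x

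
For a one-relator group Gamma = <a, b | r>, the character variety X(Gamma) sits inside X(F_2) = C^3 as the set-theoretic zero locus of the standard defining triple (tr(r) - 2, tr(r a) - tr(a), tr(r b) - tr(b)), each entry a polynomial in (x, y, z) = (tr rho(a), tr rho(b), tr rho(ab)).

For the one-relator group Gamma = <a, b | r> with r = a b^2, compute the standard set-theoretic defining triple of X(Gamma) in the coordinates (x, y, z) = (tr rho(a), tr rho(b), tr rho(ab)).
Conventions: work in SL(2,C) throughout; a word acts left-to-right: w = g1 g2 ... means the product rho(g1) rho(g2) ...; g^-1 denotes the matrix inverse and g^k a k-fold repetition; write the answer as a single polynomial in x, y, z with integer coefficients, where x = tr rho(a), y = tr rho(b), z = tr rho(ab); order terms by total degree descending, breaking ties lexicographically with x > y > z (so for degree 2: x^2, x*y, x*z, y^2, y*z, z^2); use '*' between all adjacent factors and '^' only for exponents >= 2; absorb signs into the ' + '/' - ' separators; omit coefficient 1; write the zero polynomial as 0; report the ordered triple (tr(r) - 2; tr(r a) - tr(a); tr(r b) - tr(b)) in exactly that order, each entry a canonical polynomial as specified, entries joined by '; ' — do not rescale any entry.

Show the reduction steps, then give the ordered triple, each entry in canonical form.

apply: trace(a b^2) = trace(b)*trace(a b) - trace(a) = y*z - x
use: trace(b^2) = trace(b)*trace(b) - trace(1) = y^2 - 2
trace(a b^2 a) = trace(a)*trace(b^2 a) - trace(b^2) = x*y*z - x^2 - y^2 + 2
trace(a b^3) = trace(b)*trace(a b^2) - trace(a b)  (reduce the b square) = y^2*z - x*y - z
assemble the triple (trace(r) - 2; trace(r a) - x; trace(r b) - y)

y*z - x - 2; x*y*z - x^2 - y^2 - x + 2; y^2*z - x*y - y - z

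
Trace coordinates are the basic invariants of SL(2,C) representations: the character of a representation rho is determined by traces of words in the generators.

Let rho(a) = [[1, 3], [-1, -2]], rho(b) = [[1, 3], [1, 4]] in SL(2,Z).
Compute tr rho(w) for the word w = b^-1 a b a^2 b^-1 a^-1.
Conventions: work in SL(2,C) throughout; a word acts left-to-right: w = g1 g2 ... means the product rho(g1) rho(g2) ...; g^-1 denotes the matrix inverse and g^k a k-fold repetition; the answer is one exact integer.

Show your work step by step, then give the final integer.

-259

rho(b^-1) = [[4, -3], [-1, 1]]
... * rho(a) = [[1, 3], [-1, -2]]  ->  [[7, 18], [-2, -5]]
... * rho(b) = [[1, 3], [1, 4]]  ->  [[25, 93], [-7, -26]]
... * rho(a) = [[1, 3], [-1, -2]]  ->  [[-68, -111], [19, 31]]
... * rho(a) = [[1, 3], [-1, -2]]  ->  [[43, 18], [-12, -5]]
... * rho(b^-1) = [[4, -3], [-1, 1]]  ->  [[154, -111], [-43, 31]]
... * rho(a^-1) = [[-2, -3], [1, 1]]  ->  [[-419, -573], [117, 160]]
tr = -419 + 160 = -259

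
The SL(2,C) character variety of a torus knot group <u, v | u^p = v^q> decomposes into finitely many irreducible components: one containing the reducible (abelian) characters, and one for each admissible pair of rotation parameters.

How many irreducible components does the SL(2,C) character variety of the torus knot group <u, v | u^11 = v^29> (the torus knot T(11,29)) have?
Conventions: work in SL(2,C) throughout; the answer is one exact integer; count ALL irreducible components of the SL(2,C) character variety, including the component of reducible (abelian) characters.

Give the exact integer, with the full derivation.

141

In the torus knot group T(11,29), u^11 = v^29 is central, so an irreducible representation sends it to +I or -I (Schur).
This locks tr(u) to 2*cos(pi*alpha/11), alpha in 1..10, and tr(v) to 2*cos(pi*beta/29), beta in 1..28, on each component of irreducible characters.
The two central values (-1)^alpha I and (-1)^beta I must be the same matrix, so alpha and beta share a parity.
Enumerate parity-matched pairs: 5*14 odd-odd plus 5*14 even-even gives 140.
Total: 140 irreducible-character components + 1 reducible (abelian) component = 141.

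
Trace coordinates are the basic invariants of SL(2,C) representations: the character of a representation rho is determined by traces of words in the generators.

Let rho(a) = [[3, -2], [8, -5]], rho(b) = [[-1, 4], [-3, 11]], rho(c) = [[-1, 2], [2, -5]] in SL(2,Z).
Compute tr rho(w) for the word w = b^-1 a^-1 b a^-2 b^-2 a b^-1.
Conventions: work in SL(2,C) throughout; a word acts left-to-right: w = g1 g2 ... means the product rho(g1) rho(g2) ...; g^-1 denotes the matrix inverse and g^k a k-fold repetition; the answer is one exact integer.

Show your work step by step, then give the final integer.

rho(b^-1) = [[11, -4], [3, -1]]
... * rho(a^-1) = [[-5, 2], [-8, 3]]  ->  [[-23, 10], [-7, 3]]
... * rho(b) = [[-1, 4], [-3, 11]]  ->  [[-7, 18], [-2, 5]]
... * rho(a^-1) = [[-5, 2], [-8, 3]]  ->  [[-109, 40], [-30, 11]]
... * rho(a^-1) = [[-5, 2], [-8, 3]]  ->  [[225, -98], [62, -27]]
... * rho(b^-1) = [[11, -4], [3, -1]]  ->  [[2181, -802], [601, -221]]
... * rho(b^-1) = [[11, -4], [3, -1]]  ->  [[21585, -7922], [5948, -2183]]
... * rho(a) = [[3, -2], [8, -5]]  ->  [[1379, -3560], [380, -981]]
... * rho(b^-1) = [[11, -4], [3, -1]]  ->  [[4489, -1956], [1237, -539]]
tr = 4489 + -539 = 3950

3950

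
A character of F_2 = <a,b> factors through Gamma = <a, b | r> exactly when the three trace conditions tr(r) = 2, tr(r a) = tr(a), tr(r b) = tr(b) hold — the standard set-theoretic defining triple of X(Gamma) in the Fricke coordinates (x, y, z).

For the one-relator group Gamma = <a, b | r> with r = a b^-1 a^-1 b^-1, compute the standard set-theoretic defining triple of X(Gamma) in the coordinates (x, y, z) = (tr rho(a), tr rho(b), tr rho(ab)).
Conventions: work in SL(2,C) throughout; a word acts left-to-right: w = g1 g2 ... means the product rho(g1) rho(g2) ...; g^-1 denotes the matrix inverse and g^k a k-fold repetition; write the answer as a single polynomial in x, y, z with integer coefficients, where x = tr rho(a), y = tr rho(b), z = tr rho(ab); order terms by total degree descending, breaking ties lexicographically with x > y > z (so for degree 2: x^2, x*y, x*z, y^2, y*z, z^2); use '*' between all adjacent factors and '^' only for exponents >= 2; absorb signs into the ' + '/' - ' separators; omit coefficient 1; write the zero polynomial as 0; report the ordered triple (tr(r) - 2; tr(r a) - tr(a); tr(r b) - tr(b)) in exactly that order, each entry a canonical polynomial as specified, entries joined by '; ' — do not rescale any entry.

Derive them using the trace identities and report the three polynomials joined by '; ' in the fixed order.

x*y*z - x^2 - z^2; x^2*y*z - x^3 - x*z^2 - y*z + 2*x; 0

tr(a b^-1) = tr(a) * tr(b) - tr(a b) = x*y - z
tr(b^-1 a b^-1) = tr(a b^-1) * tr(b) - tr(a) = x*y^2 - y*z - x
next, tr(a^2) = tr(a) * tr(a) - tr(1) = x^2 - 2
and tr(a^2 b) = tr(a) * tr(b a) - tr(b) = x*z - y
tr(a b^-1 a) = tr(a^2) * tr(b) - tr(a^2 b) = x^2*y - x*z - y
tr(a b a b) = tr(b a) * tr(b a) - tr(1)   [split at repeated b] = z^2 - 2
next, tr(a b^-1 a b) = tr(a b a) * tr(b) - tr(a b a b) = x*y*z - y^2 - z^2 + 2
and tr(b^-1 a b^-1 a) = tr(a b^-1 a) * tr(b) - tr(a b^-1 a b) = x^2*y^2 - 2*x*y*z + z^2 - 2
tr(a b^-1 a^-1 b^-1) = tr(b^-1 a b^-1) * tr(a) - tr(b^-1 a b^-1 a) = x*y*z - x^2 - z^2 + 2
next, tr(b a^2 b) = tr(b) * tr(a^2 b) - tr(a^2) = x*y*z - x^2 - y^2 + 2
and tr(b a b) = tr(b) * tr(a b) - tr(a) = y*z - x
next, tr(b a^2 b a) = tr(a) * tr(b a b a) - tr(b a b) = x*z^2 - y*z - x
tr(a^2 b a^-1 b) = tr(b a^2 b) * tr(a) - tr(b a^2 b a) = x^2*y*z - x^3 - x*y^2 - x*z^2 + y*z + 3*x
tr(a^-1 b^-1 a^2 b) = tr(a^2 b a^-1) * tr(b) - tr(a^2 b a^-1 b) = -x^2*y*z + x^3 + x*y^2 + x*z^2 - 3*x
and tr(a b^-1 a^-1 b^-1 a) = tr(a^-1 b^-1 a^2) * tr(b) - tr(a^-1 b^-1 a^2 b) = x^2*y*z - x^3 - x*z^2 - y*z + 3*x
assemble the triple (tr(r) - 2; tr(r a) - x; tr(r b) - y)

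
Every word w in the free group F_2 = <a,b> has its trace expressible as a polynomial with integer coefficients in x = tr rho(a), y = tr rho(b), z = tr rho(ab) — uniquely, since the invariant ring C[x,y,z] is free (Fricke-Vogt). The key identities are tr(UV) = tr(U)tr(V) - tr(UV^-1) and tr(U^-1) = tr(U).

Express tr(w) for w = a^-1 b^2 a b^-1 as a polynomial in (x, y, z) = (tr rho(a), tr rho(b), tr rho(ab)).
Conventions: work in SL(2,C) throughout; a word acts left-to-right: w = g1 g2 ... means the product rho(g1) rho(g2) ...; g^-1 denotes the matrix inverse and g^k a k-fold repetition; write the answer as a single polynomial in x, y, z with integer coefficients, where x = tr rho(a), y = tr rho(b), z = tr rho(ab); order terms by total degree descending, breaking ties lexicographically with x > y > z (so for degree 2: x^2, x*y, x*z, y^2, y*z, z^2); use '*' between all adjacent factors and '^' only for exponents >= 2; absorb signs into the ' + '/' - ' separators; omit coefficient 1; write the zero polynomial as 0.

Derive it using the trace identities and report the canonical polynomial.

-x*y^2*z + x^2*y + y^3 + y*z^2 - 3*y

so trace(b^2) = trace(b) trace(b) - trace(1) = y^2 - 2
so trace(a b^2) = trace(b) trace(a b) - trace(a) = y*z - x
reduce: trace(b^2 a b) = trace(b) trace(a b^2) - trace(a b) = y^2*z - x*y - z
reduce: trace(a b a b) = trace(b a) trace(b a) - trace(1)   [split at repeated b] = z^2 - 2
trace(a b a) = trace(a) trace(b a) - trace(b) = x*z - y
reduce: trace(b^2 a b a) = trace(b) trace(a b a b) - trace(a b a) = y*z^2 - x*z - y
so trace(a^-1 b^2 a b) = trace(b^2 a b) trace(a) - trace(b^2 a b a) = x*y^2*z - x^2*y - y*z^2 + y
trace(a^-1 b^2 a b^-1) = trace(a^-1 b^2 a) trace(b) - trace(a^-1 b^2 a b) = -x*y^2*z + x^2*y + y^3 + y*z^2 - 3*y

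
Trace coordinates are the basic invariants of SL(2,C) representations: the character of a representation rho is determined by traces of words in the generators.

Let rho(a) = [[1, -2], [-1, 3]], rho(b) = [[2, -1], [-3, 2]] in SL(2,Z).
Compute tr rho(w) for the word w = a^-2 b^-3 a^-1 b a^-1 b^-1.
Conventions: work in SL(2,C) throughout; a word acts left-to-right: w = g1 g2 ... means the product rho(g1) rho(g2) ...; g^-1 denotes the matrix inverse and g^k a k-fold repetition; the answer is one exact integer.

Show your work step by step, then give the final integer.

784

rho(a^-1) = [[3, 2], [1, 1]]
... * rho(a^-1) = [[3, 2], [1, 1]]  ->  [[11, 8], [4, 3]]
... * rho(b^-1) = [[2, 1], [3, 2]]  ->  [[46, 27], [17, 10]]
... * rho(b^-1) = [[2, 1], [3, 2]]  ->  [[173, 100], [64, 37]]
... * rho(b^-1) = [[2, 1], [3, 2]]  ->  [[646, 373], [239, 138]]
... * rho(a^-1) = [[3, 2], [1, 1]]  ->  [[2311, 1665], [855, 616]]
... * rho(b) = [[2, -1], [-3, 2]]  ->  [[-373, 1019], [-138, 377]]
... * rho(a^-1) = [[3, 2], [1, 1]]  ->  [[-100, 273], [-37, 101]]
... * rho(b^-1) = [[2, 1], [3, 2]]  ->  [[619, 446], [229, 165]]
tr = 619 + 165 = 784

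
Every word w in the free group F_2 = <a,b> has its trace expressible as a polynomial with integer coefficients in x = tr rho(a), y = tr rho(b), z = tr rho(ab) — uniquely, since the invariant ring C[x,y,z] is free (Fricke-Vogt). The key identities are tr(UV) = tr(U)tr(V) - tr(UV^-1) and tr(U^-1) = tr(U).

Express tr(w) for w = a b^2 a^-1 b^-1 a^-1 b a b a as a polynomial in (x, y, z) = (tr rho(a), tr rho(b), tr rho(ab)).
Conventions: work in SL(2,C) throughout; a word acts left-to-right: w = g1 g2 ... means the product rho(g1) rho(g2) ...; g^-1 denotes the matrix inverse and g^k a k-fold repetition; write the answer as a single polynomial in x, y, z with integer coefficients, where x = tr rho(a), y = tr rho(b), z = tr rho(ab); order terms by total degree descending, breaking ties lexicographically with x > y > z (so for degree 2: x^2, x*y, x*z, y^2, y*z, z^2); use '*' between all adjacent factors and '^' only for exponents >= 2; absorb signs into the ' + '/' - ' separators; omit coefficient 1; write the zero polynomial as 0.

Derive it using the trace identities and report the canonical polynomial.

x^2*y^2*z^3 - x^3*y*z^2 - 2*x*y^3*z^2 - x*y*z^4 + x^2*y^2*z + y^4*z + y^2*z^3 + 5*x*y*z^2 - x^2*z - 4*y^2*z - z^3 - x*y + 3*z

apply: trace(b a b a) = trace(a b) * trace(a b) - trace(1) = z^2 - 2
use: trace(b a b) = trace(b) * trace(a b) - trace(a) = y*z - x
trace(a b a^2 b) = trace(a) * trace(b a b a) - trace(b a b) = x*z^2 - y*z - x
apply: trace(a b a) = trace(a) * trace(b a) - trace(b) = x*z - y
trace(a b a^2) = trace(a) * trace(a b a) - trace(a b) = x^2*z - x*y - z
use: trace(b a b a^2 b) = trace(b) * trace(a b a^2 b) - trace(a b a^2) = x*y*z^2 - x^2*z - y^2*z + z
trace(b a b a b a) = trace(b a b a) * trace(b a) - trace(a b) = z^3 - 3*z
trace(b a b a b) = trace(b) * trace(a b a b) - trace(a b a) = y*z^2 - x*z - y
trace(b a b a^2 b a) = trace(a) * trace(b a b a b a) - trace(b a b a b) = x*z^3 - y*z^2 - 2*x*z + y
use: trace(a^-1 b a b a^2 b) = trace(b a b a^2 b) * trace(a) - trace(b a b a^2 b a) = x^2*y*z^2 - x^3*z - x*y^2*z - x*z^3 + y*z^2 + 3*x*z - y
trace(a^2) = trace(a) * trace(a) - trace(1) = x^2 - 2
trace(b a^2 b) = trace(b) * trace(a^2 b) - trace(a^2) = x*y*z - x^2 - y^2 + 2
trace(b a^2 b^2) = trace(b) * trace(b a^2 b) - trace(b a^2) = x*y^2*z - x^2*y - y^3 - x*z + 3*y
trace(a b a^2 b^2 a) = trace(a) * trace(b a^2 b^2 a) - trace(b a^2 b^2) = x^2*y*z^2 - x^3*z - 2*x*y^2*z + x^2*y + y^3 + 2*x*z - 3*y
trace(b^2 a b a b a) = trace(b) * trace(a b a b a b) - trace(a b a b a) = y*z^3 - x*z^2 - 2*y*z + x
apply: trace(b^2 a b a b) = trace(b) * trace(b a b a b) - trace(b a b a) = y^2*z^2 - x*y*z - y^2 - z^2 + 2
apply: trace(b a b a^2 b^2 a) = trace(a) * trace(b^2 a b a b a) - trace(b^2 a b a b) = x*y*z^3 - x^2*z^2 - y^2*z^2 - x*y*z + x^2 + y^2 + z^2 - 2
trace(a b^3) = trace(b) * trace(b a b) - trace(b a) = y^2*z - x*y - z
trace(b^3 a b) = trace(b) * trace(a b^3) - trace(a b^2) = y^3*z - x*y^2 - 2*y*z + x
use: trace(b a b a^2 b^2) = trace(a) * trace(b^3 a b a) - trace(b^3 a b) = x*y^2*z^2 - x^2*y*z - y^3*z - x*z^2 + 2*y*z + x
use: trace(a b a b a^2 b^2 a) = trace(a) * trace(b a b a^2 b^2 a) - trace(b a b a^2 b^2) = x^2*y*z^3 - x^3*z^2 - 2*x*y^2*z^2 + y^3*z + x^3 + x*y^2 + 2*x*z^2 - 2*y*z - 3*x
apply: trace(b a b a b a b a) = trace(a b a b a b) * trace(a b) - trace(b a b a) = z^4 - 4*z^2 + 2
apply: trace(a b a b a b a^2 b) = trace(a) * trace(b a b a b a b a) - trace(b a b a b a b) = x*z^4 - y*z^3 - 3*x*z^2 + 2*y*z + x
trace(a b a b a b a^2) = trace(a) * trace(a b a b a b a) - trace(a b a b a b) = x^2*z^3 - x*y*z^2 - 2*x^2*z - z^3 + x*y + 3*z
apply: trace(a b a b a^2 b^2 a b) = trace(b) * trace(a b a b a b a^2 b) - trace(a b a b a b a^2) = x*y*z^4 - x^2*z^3 - y^2*z^3 - 2*x*y*z^2 + 2*x^2*z + 2*y^2*z + z^3 - 3*z
apply: trace(b a b a^2 b^2 a b^-1 a) = trace(a b a b a^2 b^2 a) * trace(b) - trace(a b a b a^2 b^2 a b) = x^2*y^2*z^3 - x^3*y*z^2 - 2*x*y^3*z^2 - x*y*z^4 + x^2*z^3 + y^4*z + y^2*z^3 + x^3*y + x*y^3 + 4*x*y*z^2 - 2*x^2*z - 4*y^2*z - z^3 - 3*x*y + 3*z
use: trace(b^-1 a^-1 b a b a^2 b^2 a) = trace(b a b a^2 b^2 a b^-1) * trace(a) - trace(b a b a^2 b^2 a b^-1 a) = -x^2*y^2*z^3 + 2*x^3*y*z^2 + 2*x*y^3*z^2 + x*y*z^4 - x^4*z - 2*x^2*y^2*z - x^2*z^3 - y^4*z - y^2*z^3 - 4*x*y*z^2 + 4*x^2*z + 4*y^2*z + z^3 - 3*z
trace(a b^2 a^-1 b^-1 a^-1 b a b a) = trace(b^-1 a^-1 b a b a^2 b^2) * trace(a) - trace(b^-1 a^-1 b a b a^2 b^2 a) = x^2*y^2*z^3 - x^3*y*z^2 - 2*x*y^3*z^2 - x*y*z^4 + x^2*y^2*z + y^4*z + y^2*z^3 + 5*x*y*z^2 - x^2*z - 4*y^2*z - z^3 - x*y + 3*z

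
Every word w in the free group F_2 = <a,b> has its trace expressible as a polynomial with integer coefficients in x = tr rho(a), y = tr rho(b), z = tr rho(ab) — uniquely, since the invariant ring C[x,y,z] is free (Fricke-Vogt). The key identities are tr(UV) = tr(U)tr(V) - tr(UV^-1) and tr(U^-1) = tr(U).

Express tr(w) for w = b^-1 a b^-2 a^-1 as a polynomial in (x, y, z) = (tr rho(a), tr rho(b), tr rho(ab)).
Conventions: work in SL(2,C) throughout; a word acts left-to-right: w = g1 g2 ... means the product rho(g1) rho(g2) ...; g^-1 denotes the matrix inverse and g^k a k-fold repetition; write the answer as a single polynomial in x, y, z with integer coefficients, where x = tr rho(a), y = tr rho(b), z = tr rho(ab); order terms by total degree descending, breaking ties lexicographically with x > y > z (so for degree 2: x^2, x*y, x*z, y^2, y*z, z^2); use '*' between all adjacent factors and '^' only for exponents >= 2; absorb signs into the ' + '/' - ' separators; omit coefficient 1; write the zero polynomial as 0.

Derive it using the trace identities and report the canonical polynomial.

x*y^2*z - x^2*y - y*z^2 + y

trace(b^-1 a) = trace(a) trace(b) - trace(a b) = x*y - z
trace(b^-1 a b^-1) = trace(b^-1 a) trace(b) - trace(b^-1 a b) = x*y^2 - y*z - x
trace(b^-1 a b^-2) = trace(b^-1 a b^-1) trace(b) - trace(b^-1 a) = x*y^3 - y^2*z - 2*x*y + z
trace(a^2) = trace(a) trace(a) - trace(1) = x^2 - 2
trace(a^2 b) = trace(a) trace(b a) - trace(b) = x*z - y
trace(a b^-1 a) = trace(a^2) trace(b) - trace(a^2 b) = x^2*y - x*z - y
trace(a b a b) = trace(b a) trace(b a) - trace(1) = z^2 - 2
trace(a b^-1 a b) = trace(a b a) trace(b) - trace(a b a b) = x*y*z - y^2 - z^2 + 2
trace(b^-1 a b^-1 a) = trace(a b^-1 a) trace(b) - trace(a b^-1 a b) = x^2*y^2 - 2*x*y*z + z^2 - 2
trace(b^-1 a b^-2 a) = trace(b^-1 a b^-1 a) trace(b) - trace(b^-1 a b^-1 a b) = x^2*y^3 - 2*x*y^2*z - x^2*y + y*z^2 + x*z - y
trace(b^-1 a b^-2 a^-1) = trace(b^-1 a b^-2) trace(a) - trace(b^-1 a b^-2 a) = x*y^2*z - x^2*y - y*z^2 + y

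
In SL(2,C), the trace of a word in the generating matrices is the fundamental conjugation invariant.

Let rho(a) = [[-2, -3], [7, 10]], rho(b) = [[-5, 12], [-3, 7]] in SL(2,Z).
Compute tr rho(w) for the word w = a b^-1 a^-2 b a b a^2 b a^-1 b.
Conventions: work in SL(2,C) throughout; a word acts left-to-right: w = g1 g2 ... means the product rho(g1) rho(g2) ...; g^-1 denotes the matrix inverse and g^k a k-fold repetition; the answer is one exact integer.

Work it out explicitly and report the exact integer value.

rho(a) = [[-2, -3], [7, 10]]
... * rho(b^-1) = [[7, -12], [3, -5]]  ->  [[-23, 39], [79, -134]]
... * rho(a^-1) = [[10, 3], [-7, -2]]  ->  [[-503, -147], [1728, 505]]
... * rho(a^-1) = [[10, 3], [-7, -2]]  ->  [[-4001, -1215], [13745, 4174]]
... * rho(b) = [[-5, 12], [-3, 7]]  ->  [[23650, -56517], [-81247, 194158]]
... * rho(a) = [[-2, -3], [7, 10]]  ->  [[-442919, -636120], [1521600, 2185321]]
... * rho(b) = [[-5, 12], [-3, 7]]  ->  [[4122955, -9767868], [-14163963, 33556447]]
... * rho(a) = [[-2, -3], [7, 10]]  ->  [[-76620986, -110047545], [263223055, 378056359]]
... * rho(a) = [[-2, -3], [7, 10]]  ->  [[-617090843, -870612492], [2119948403, 2990894425]]
... * rho(b) = [[-5, 12], [-3, 7]]  ->  [[5697291691, -13499377560], [-19572425290, 46375641811]]
... * rho(a^-1) = [[10, 3], [-7, -2]]  ->  [[151468559830, 44090630193], [-520353745577, -151468559492]]
... * rho(b) = [[-5, 12], [-3, 7]]  ->  [[-889614689729, 2126257129311], [3056174406361, -7304524863368]]
tr = -889614689729 + -7304524863368 = -8194139553097

-8194139553097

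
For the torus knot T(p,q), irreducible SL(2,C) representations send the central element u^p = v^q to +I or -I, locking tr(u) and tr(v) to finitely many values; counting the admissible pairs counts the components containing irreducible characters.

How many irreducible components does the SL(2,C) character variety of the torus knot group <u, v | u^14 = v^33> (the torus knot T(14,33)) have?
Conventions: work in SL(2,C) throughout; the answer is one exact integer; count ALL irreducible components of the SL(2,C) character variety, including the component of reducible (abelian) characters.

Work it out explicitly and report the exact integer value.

209

In the torus knot group T(14,33), u^14 = v^33 is central, so an irreducible representation sends it to +I or -I (Schur).
On an irreducible component, tr(u) is locked at 2*cos(pi*alpha/14) for some alpha in 1..13, and tr(v) at 2*cos(pi*beta/33) for some beta in 1..32.
The two central values (-1)^alpha I and (-1)^beta I must be the same matrix, so alpha and beta share a parity.
Enumerate parity-matched pairs: 7*16 odd-odd plus 6*16 even-even gives 208.
That is 208 components of irreducible characters, and with the reducible (abelian) component the total is 209.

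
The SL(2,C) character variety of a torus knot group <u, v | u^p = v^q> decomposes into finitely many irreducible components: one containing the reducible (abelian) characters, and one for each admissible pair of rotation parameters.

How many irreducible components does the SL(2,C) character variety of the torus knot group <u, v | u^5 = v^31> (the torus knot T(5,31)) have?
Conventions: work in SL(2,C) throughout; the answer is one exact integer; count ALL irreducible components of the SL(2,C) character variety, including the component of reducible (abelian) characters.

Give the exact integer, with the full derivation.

For T(5,31): irreducibility forces the central element u^5 = v^31 to one of +I, -I.
On an irreducible component, tr(u) is locked at 2*cos(pi*alpha/5) for some alpha in 1..4, and tr(v) at 2*cos(pi*beta/31) for some beta in 1..30.
Consistency of u^5 = (-1)^alpha I with v^31 = (-1)^beta I forces alpha = beta (mod 2).
Enumerate parity-matched pairs: 2*15 odd-odd plus 2*15 even-even gives 60.
components with irreducible characters: 60; plus the single component of reducible (abelian) characters: total 61.

61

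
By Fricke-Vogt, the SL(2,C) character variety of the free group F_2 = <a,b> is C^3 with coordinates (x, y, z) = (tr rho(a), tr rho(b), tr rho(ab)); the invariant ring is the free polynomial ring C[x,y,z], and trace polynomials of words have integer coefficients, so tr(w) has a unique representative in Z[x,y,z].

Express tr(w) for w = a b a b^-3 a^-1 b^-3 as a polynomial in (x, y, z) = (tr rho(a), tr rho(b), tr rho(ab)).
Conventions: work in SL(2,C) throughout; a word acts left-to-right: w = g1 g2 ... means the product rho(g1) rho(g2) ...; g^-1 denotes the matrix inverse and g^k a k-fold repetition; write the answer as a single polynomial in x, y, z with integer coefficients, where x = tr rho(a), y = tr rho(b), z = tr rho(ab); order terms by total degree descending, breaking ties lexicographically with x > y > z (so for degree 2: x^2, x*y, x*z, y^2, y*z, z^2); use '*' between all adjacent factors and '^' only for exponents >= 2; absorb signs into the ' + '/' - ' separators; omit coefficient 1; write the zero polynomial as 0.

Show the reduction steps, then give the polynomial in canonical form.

x*y^5*z^2 - x^2*y^4*z - y^6*z - y^4*z^3 + x*y^5 - 2*x*y^3*z^2 + 2*x^2*y^2*z + 5*y^4*z + 2*y^2*z^3 - 4*x*y^3 + x*y*z^2 - x^2*z - 6*y^2*z - z^3 + 3*x*y + 3*z

tr(a b a) = tr(a)*tr(b a) - tr(b) = x*z - y
tr(b a b a) = tr(b a)*tr(b a) - tr(1) = z^2 - 2
tr(b a b) = tr(b)*tr(a b) - tr(a) = y*z - x
tr(a b a b a) = tr(a)*tr(b a b a) - tr(b a b) = x*z^2 - y*z - x
next, tr(a b a b a b) = tr(b a b a)*tr(b a) - tr(a b) = z^3 - 3*z
tr(b^-1 a b a b a) = tr(a b a b a)*tr(b) - tr(a b a b a b) = x*y*z^2 - y^2*z - z^3 - x*y + 3*z
next, tr(a^-1 b^-1 a b a b) = tr(b^-1 a b a b)*tr(a) - tr(b^-1 a b a b a) = -x*y*z^2 + x^2*z + y^2*z + z^3 - 3*z
next, tr(a^-1 b^-1 a b a b^-1) = tr(a^-1 b^-1 a b a)*tr(b) - tr(a^-1 b^-1 a b a b) = x*y*z^2 - x^2*z - y^2*z - z^3 + x*y + 3*z
tr(a b a b^-2 a^-1 b^-1) = tr(a^-1 b^-1 a b a b^-1)*tr(b) - tr(a^-1 b^-1 a b a) = x*y^2*z^2 - x^2*y*z - y^3*z - y*z^3 + x*y^2 + 3*y*z - x
tr(a b^-1) = tr(a)*tr(b) - tr(a b) = x*y - z
and tr(b^-2 a b a b^-2 a^-1) = tr(a b a b^-2 a^-1 b^-1)*tr(b) - tr(a b a b^-2 a^-1) = x*y^3*z^2 - x^2*y^2*z - y^4*z - y^2*z^3 + x*y^3 + 3*y^2*z - 2*x*y + z
next, tr(b^-2 a^-1 b^-3 a b a) = tr(b^-2 a b a b^-2 a^-1)*tr(b) - tr(b^-2 a b a b^-2 a^-1 b) = x*y^4*z^2 - x^2*y^3*z - y^5*z - y^3*z^3 + x*y^4 - x*y^2*z^2 + x^2*y*z + 4*y^3*z + y*z^3 - 3*x*y^2 - 2*y*z + x
and tr(b^-1 a b a b^-1 a^-1 b^-1) = tr(b^-1 a b a b^-1 a^-1)*tr(b) - tr(b^-1 a b a b^-1 a^-1 b) = x*y^2*z^2 - x^2*y*z - y^3*z - y*z^3 + x*y^2 + 3*y*z - x
and tr(b^-1 a^-1 b^-3 a b a) = tr(b^-1 a b a b^-1 a^-1 b^-1)*tr(b) - tr(b^-1 a b a b^-1 a^-1) = x*y^3*z^2 - x^2*y^2*z - y^4*z - y^2*z^3 + x*y^3 - x*y*z^2 + x^2*z + 4*y^2*z + z^3 - 2*x*y - 3*z
next, tr(a b a b^-3 a^-1 b^-3) = tr(b^-2 a^-1 b^-3 a b a)*tr(b) - tr(b^-2 a^-1 b^-3 a b a b) = x*y^5*z^2 - x^2*y^4*z - y^6*z - y^4*z^3 + x*y^5 - 2*x*y^3*z^2 + 2*x^2*y^2*z + 5*y^4*z + 2*y^2*z^3 - 4*x*y^3 + x*y*z^2 - x^2*z - 6*y^2*z - z^3 + 3*x*y + 3*z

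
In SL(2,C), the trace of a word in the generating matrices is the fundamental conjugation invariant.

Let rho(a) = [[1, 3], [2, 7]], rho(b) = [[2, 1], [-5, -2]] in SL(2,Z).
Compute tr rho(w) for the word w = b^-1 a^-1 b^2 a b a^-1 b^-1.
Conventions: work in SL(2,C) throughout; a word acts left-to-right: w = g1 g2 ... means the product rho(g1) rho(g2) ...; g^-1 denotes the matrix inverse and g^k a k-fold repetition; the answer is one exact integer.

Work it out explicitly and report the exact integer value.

rho(b^-1) = [[-2, -1], [5, 2]]
... * rho(a^-1) = [[7, -3], [-2, 1]]  ->  [[-12, 5], [31, -13]]
... * rho(b) = [[2, 1], [-5, -2]]  ->  [[-49, -22], [127, 57]]
... * rho(b) = [[2, 1], [-5, -2]]  ->  [[12, -5], [-31, 13]]
... * rho(a) = [[1, 3], [2, 7]]  ->  [[2, 1], [-5, -2]]
... * rho(b) = [[2, 1], [-5, -2]]  ->  [[-1, 0], [0, -1]]
... * rho(a^-1) = [[7, -3], [-2, 1]]  ->  [[-7, 3], [2, -1]]
... * rho(b^-1) = [[-2, -1], [5, 2]]  ->  [[29, 13], [-9, -4]]
tr = 29 + -4 = 25

25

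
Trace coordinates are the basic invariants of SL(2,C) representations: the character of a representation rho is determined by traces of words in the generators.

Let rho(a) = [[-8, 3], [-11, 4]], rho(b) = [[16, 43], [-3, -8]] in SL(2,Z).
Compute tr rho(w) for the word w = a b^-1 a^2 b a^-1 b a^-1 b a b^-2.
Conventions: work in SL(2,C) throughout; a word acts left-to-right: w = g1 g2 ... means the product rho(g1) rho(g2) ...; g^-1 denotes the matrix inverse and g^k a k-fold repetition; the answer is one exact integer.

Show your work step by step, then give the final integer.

2847365947839998

rho(a) = [[-8, 3], [-11, 4]]
... * rho(b^-1) = [[-8, -43], [3, 16]]  ->  [[73, 392], [100, 537]]
... * rho(a) = [[-8, 3], [-11, 4]]  ->  [[-4896, 1787], [-6707, 2448]]
... * rho(a) = [[-8, 3], [-11, 4]]  ->  [[19511, -7540], [26728, -10329]]
... * rho(b) = [[16, 43], [-3, -8]]  ->  [[334796, 899293], [458635, 1231936]]
... * rho(a^-1) = [[4, -3], [11, -8]]  ->  [[11231407, -8198732], [15385836, -11231393]]
... * rho(b) = [[16, 43], [-3, -8]]  ->  [[204298708, 548540357], [279867555, 751442092]]
... * rho(a^-1) = [[4, -3], [11, -8]]  ->  [[6851138759, -5001218980], [9385333232, -6851139401]]
... * rho(b) = [[16, 43], [-3, -8]]  ->  [[124621877084, 334608718477], [170718749915, 458378444184]]
... * rho(a) = [[-8, 3], [-11, 4]]  ->  [[-4677670919919, 1712300505160], [-6407912885344, 2345670026481]]
... * rho(b^-1) = [[-8, -43], [3, 16]]  ->  [[42558268874832, 228536657639077], [58300313162195, 313070974493488]]
... * rho(b^-1) = [[-8, -43], [3, 16]]  ->  [[345143821918575, 1826580960607456], [472810418182904, 2502222125921423]]
tr = 345143821918575 + 2502222125921423 = 2847365947839998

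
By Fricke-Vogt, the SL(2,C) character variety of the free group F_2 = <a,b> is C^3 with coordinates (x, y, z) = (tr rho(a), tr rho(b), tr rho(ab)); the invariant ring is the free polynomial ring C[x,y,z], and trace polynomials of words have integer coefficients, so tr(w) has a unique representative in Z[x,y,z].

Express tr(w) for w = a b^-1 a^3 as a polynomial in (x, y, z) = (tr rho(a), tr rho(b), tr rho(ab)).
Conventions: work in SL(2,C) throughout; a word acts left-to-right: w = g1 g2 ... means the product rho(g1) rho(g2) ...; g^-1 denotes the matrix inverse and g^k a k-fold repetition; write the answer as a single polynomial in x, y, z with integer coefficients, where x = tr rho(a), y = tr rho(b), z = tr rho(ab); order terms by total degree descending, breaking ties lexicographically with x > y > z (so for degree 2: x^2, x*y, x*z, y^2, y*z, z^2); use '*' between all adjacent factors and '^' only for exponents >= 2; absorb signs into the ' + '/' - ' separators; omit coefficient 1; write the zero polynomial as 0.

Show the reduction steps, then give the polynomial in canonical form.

x^4*y - x^3*z - 3*x^2*y + 2*x*z + y

trace(a^2) = trace(a)*trace(a) - trace(1)  (reduce the a square) = x^2 - 2
and trace(a^3) = trace(a)*trace(a^2) - trace(a)  (reduce the a square) = x^3 - 3*x
trace(a^4) = trace(a)*trace(a^3) - trace(a^2)  (reduce the a square) = x^4 - 4*x^2 + 2
trace(b a^2) = trace(a)*trace(b a) - trace(b)  (reduce the a square) = x*z - y
trace(a b a^2) = trace(a)*trace(b a^2) - trace(b a)  (reduce the a square) = x^2*z - x*y - z
and trace(a^4 b) = trace(a)*trace(a b a^2) - trace(a b a)  (reduce the a square) = x^3*z - x^2*y - 2*x*z + y
next, trace(a b^-1 a^3) = trace(a^4)*trace(b) - trace(a^4 b)  (eliminate b^-1) = x^4*y - x^3*z - 3*x^2*y + 2*x*z + y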